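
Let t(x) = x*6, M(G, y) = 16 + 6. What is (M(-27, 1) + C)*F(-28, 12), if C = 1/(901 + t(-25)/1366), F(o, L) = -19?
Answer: -257211721/615308 ≈ -418.02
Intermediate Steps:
M(G, y) = 22
t(x) = 6*x
C = 683/615308 (C = 1/(901 + (6*(-25))/1366) = 1/(901 - 150*1/1366) = 1/(901 - 75/683) = 1/(615308/683) = 683/615308 ≈ 0.0011100)
(M(-27, 1) + C)*F(-28, 12) = (22 + 683/615308)*(-19) = (13537459/615308)*(-19) = -257211721/615308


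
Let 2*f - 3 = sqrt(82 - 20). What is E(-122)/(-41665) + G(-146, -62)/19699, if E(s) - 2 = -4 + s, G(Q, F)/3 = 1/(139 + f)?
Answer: 192794940914/64757051322665 - 6*sqrt(62)/1554231401 ≈ 0.0029772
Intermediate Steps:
f = 3/2 + sqrt(62)/2 (f = 3/2 + sqrt(82 - 20)/2 = 3/2 + sqrt(62)/2 ≈ 5.4370)
G(Q, F) = 3/(281/2 + sqrt(62)/2) (G(Q, F) = 3/(139 + (3/2 + sqrt(62)/2)) = 3/(281/2 + sqrt(62)/2))
E(s) = -2 + s (E(s) = 2 + (-4 + s) = -2 + s)
E(-122)/(-41665) + G(-146, -62)/19699 = (-2 - 122)/(-41665) + (1686/78899 - 6*sqrt(62)/78899)/19699 = -124*(-1/41665) + (1686/78899 - 6*sqrt(62)/78899)*(1/19699) = 124/41665 + (1686/1554231401 - 6*sqrt(62)/1554231401) = 192794940914/64757051322665 - 6*sqrt(62)/1554231401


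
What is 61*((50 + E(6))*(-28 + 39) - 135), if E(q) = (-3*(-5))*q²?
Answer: 387655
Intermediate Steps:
E(q) = 15*q²
61*((50 + E(6))*(-28 + 39) - 135) = 61*((50 + 15*6²)*(-28 + 39) - 135) = 61*((50 + 15*36)*11 - 135) = 61*((50 + 540)*11 - 135) = 61*(590*11 - 135) = 61*(6490 - 135) = 61*6355 = 387655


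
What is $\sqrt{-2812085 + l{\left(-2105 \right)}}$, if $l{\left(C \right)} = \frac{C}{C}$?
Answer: $2 i \sqrt{703021} \approx 1676.9 i$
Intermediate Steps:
$l{\left(C \right)} = 1$
$\sqrt{-2812085 + l{\left(-2105 \right)}} = \sqrt{-2812085 + 1} = \sqrt{-2812084} = 2 i \sqrt{703021}$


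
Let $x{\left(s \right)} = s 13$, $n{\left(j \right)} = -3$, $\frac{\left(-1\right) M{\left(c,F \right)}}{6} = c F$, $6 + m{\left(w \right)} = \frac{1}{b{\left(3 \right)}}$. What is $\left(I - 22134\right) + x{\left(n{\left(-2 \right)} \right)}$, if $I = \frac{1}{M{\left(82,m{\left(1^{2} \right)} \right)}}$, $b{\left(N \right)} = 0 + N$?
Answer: $- \frac{61818323}{2788} \approx -22173.0$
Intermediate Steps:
$b{\left(N \right)} = N$
$m{\left(w \right)} = - \frac{17}{3}$ ($m{\left(w \right)} = -6 + \frac{1}{3} = - \frac{17}{3}$)
$M{\left(c,F \right)} = - 6 F c$ ($M{\left(c,F \right)} = - 6 c F = - 6 F c$)
$x{\left(s \right)} = 13 s$
$I = \frac{1}{2788}$ ($I = \frac{1}{\left(-6\right) \left(- \frac{17}{3}\right) 82} = \frac{1}{2788} \approx 0.00035868$)
$\left(I - 22134\right) + x{\left(n{\left(-2 \right)} \right)} = \left(\frac{1}{2788} - 22134\right) + 13 \left(-3\right) = - \frac{61709591}{2788} - 39 = - \frac{61818323}{2788}$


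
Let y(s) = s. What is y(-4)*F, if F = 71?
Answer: -284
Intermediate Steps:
y(-4)*F = -4*71 = -284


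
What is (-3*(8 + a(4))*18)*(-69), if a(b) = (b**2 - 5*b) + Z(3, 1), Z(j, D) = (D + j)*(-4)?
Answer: -44712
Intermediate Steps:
Z(j, D) = -4*D - 4*j
a(b) = -16 + b**2 - 5*b (a(b) = (b**2 - 5*b) + (-4*1 - 4*3) = (b**2 - 5*b) + (-4 - 12) = (b**2 - 5*b) - 16 = -16 + b**2 - 5*b)
(-3*(8 + a(4))*18)*(-69) = (-3*(8 + (-16 + 4**2 - 5*4))*18)*(-69) = (-3*(8 + (-16 + 16 - 20))*18)*(-69) = (-3*(8 - 20)*18)*(-69) = (-3*(-12)*18)*(-69) = (36*18)*(-69) = 648*(-69) = -44712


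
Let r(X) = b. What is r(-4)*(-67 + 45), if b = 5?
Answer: -110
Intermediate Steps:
r(X) = 5
r(-4)*(-67 + 45) = 5*(-67 + 45) = 5*(-22) = -110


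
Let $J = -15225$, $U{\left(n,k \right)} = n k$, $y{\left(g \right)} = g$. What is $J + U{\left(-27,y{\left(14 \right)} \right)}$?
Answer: $-15603$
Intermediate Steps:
$U{\left(n,k \right)} = k n$
$J + U{\left(-27,y{\left(14 \right)} \right)} = -15225 + 14 \left(-27\right) = -15225 - 378 = -15603$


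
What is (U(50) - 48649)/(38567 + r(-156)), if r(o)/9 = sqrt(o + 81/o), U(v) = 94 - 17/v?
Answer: -2434423937114/1933654017175 + 21849903*I*sqrt(105807)/1933654017175 ≈ -1.259 + 0.0036756*I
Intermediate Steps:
r(o) = 9*sqrt(o + 81/o)
(U(50) - 48649)/(38567 + r(-156)) = ((94 - 17/50) - 48649)/(38567 + 9*sqrt(-156 + 81/(-156))) = ((94 - 17*1/50) - 48649)/(38567 + 9*sqrt(-156 + 81*(-1/156))) = ((94 - 17/50) - 48649)/(38567 + 9*sqrt(-156 - 27/52)) = (4683/50 - 48649)/(38567 + 9*sqrt(-8139/52)) = -2427767/(50*(38567 + 9*(I*sqrt(105807)/26))) = -2427767/(50*(38567 + 9*I*sqrt(105807)/26))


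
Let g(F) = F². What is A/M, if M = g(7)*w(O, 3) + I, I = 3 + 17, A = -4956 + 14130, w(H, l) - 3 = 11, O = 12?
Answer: 4587/353 ≈ 12.994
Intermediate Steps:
w(H, l) = 14 (w(H, l) = 3 + 11 = 14)
A = 9174
I = 20
M = 706 (M = 7²*14 + 20 = 49*14 + 20 = 686 + 20 = 706)
A/M = 9174/706 = 9174*(1/706) = 4587/353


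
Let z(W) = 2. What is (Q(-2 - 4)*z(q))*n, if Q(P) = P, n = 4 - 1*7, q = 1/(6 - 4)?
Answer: 36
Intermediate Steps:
q = ½ (q = 1/2 = ½ ≈ 0.50000)
n = -3 (n = 4 - 7 = -3)
(Q(-2 - 4)*z(q))*n = ((-2 - 4)*2)*(-3) = -6*2*(-3) = -12*(-3) = 36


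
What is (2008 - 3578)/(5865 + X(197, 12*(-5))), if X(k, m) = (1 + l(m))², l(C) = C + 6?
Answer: -785/4337 ≈ -0.18100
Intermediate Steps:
l(C) = 6 + C
X(k, m) = (7 + m)² (X(k, m) = (1 + (6 + m))² = (7 + m)²)
(2008 - 3578)/(5865 + X(197, 12*(-5))) = (2008 - 3578)/(5865 + (7 + 12*(-5))²) = -1570/(5865 + (7 - 60)²) = -1570/(5865 + (-53)²) = -1570/(5865 + 2809) = -1570/8674 = -1570*1/8674 = -785/4337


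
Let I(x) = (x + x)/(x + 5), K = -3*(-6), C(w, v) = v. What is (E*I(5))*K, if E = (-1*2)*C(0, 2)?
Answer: -72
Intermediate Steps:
K = 18
E = -4 (E = -1*2*2 = -2*2 = -4)
I(x) = 2*x/(5 + x) (I(x) = (2*x)/(5 + x) = 2*x/(5 + x))
(E*I(5))*K = -8*5/(5 + 5)*18 = -8*5/10*18 = -4*1*18 = -4*18 = -72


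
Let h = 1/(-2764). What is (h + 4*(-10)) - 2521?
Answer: -7078605/2764 ≈ -2561.0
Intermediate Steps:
h = -1/2764 ≈ -0.00036179
(h + 4*(-10)) - 2521 = (-1/2764 + 4*(-10)) - 2521 = (-1/2764 - 40) - 2521 = -110561/2764 - 2521 = -7078605/2764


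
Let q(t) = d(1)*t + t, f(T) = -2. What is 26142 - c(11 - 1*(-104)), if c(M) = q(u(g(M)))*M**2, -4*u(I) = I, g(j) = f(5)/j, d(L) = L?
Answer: 26027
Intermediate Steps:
g(j) = -2/j
u(I) = -I/4
q(t) = 2*t (q(t) = 1*t + t = t + t = 2*t)
c(M) = M (c(M) = (2*(-(-1)/(2*M)))*M**2 = (2*(1/(2*M)))*M**2 = M**2/M = M)
26142 - c(11 - 1*(-104)) = 26142 - (11 - 1*(-104)) = 26142 - (11 + 104) = 26142 - 1*115 = 26142 - 115 = 26027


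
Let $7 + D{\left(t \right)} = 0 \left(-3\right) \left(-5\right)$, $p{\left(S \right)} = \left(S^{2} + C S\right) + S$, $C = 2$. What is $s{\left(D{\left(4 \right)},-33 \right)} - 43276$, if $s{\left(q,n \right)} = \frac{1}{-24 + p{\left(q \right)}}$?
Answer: $- \frac{173103}{4} \approx -43276.0$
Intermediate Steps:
$p{\left(S \right)} = S^{2} + 3 S$ ($p{\left(S \right)} = \left(S^{2} + 2 S\right) + S = S^{2} + 3 S$)
$D{\left(t \right)} = -7$ ($D{\left(t \right)} = -7 + 0 \left(-3\right) \left(-5\right) = -7 + 0 \left(-5\right) = -7 + 0 = -7$)
$s{\left(q,n \right)} = \frac{1}{-24 + q \left(3 + q\right)}$
$s{\left(D{\left(4 \right)},-33 \right)} - 43276 = \frac{1}{-24 - 7 \left(3 - 7\right)} - 43276 = \frac{1}{-24 - -28} - 43276 = \frac{1}{-24 + 28} - 43276 = \frac{1}{4} - 43276 = - \frac{173103}{4}$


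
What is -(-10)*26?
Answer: 260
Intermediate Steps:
-(-10)*26 = -2*(-130) = 260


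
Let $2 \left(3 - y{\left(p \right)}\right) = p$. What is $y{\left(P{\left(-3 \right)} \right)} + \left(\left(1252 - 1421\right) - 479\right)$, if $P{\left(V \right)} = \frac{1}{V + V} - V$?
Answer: $- \frac{7757}{12} \approx -646.42$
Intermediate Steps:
$P{\left(V \right)} = \frac{1}{2 V} - V$
$y{\left(p \right)} = 3 - \frac{p}{2}$
$y{\left(P{\left(-3 \right)} \right)} + \left(\left(1252 - 1421\right) - 479\right) = \left(3 - \frac{\frac{1}{2 \left(-3\right)} - -3}{2}\right) + \left(\left(1252 - 1421\right) - 479\right) = \left(3 - \frac{\frac{1}{2} \left(- \frac{1}{3}\right) + 3}{2}\right) - 648 = \left(3 - \frac{- \frac{1}{6} + 3}{2}\right) - 648 = \left(3 - \frac{17}{12}\right) - 648 = \frac{19}{12} - 648 = - \frac{7757}{12}$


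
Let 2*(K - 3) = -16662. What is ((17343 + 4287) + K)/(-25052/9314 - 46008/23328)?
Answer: -2230106904/781583 ≈ -2853.3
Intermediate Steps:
K = -8328 (K = 3 + (½)*(-16662) = 3 - 8331 = -8328)
((17343 + 4287) + K)/(-25052/9314 - 46008/23328) = ((17343 + 4287) - 8328)/(-25052/9314 - 46008/23328) = (21630 - 8328)/(-25052*1/9314 - 46008*1/23328) = 13302/(-12526/4657 - 71/36) = 13302/(-781583/167652) = 13302*(-167652/781583) = -2230106904/781583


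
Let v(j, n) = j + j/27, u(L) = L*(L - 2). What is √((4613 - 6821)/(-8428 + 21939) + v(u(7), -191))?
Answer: 2*√133568030103/121599 ≈ 6.0111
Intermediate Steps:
u(L) = L*(-2 + L)
v(j, n) = 28*j/27 (v(j, n) = j + j*(1/27) = j + j/27 = 28*j/27)
√((4613 - 6821)/(-8428 + 21939) + v(u(7), -191)) = √((4613 - 6821)/(-8428 + 21939) + 28*(7*(-2 + 7))/27) = √(-2208/13511 + 28*(7*5)/27) = √(-2208*1/13511 + (28/27)*35) = √(-2208/13511 + 980/27) = √(13181164/364797) = 2*√133568030103/121599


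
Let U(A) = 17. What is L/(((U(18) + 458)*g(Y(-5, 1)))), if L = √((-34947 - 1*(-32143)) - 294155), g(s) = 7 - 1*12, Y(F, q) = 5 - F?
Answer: -I*√296959/2375 ≈ -0.22945*I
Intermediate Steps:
g(s) = -5 (g(s) = 7 - 12 = -5)
L = I*√296959 (L = √((-34947 + 32143) - 294155) = √(-2804 - 294155) = √(-296959) = I*√296959 ≈ 544.94*I)
L/(((U(18) + 458)*g(Y(-5, 1)))) = (I*√296959)/(((17 + 458)*(-5))) = (I*√296959)/((475*(-5))) = (I*√296959)/(-2375) = (I*√296959)*(-1/2375) = -I*√296959/2375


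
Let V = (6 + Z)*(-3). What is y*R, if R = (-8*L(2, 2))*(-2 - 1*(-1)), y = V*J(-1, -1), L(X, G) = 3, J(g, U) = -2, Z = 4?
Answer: 1440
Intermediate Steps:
V = -30 (V = (6 + 4)*(-3) = 10*(-3) = -30)
y = 60 (y = -30*(-2) = 60)
R = 24 (R = (-8*3)*(-2 - 1*(-1)) = -24*(-2 + 1) = -24*(-1) = 24)
y*R = 60*24 = 1440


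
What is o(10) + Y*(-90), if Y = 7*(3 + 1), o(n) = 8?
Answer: -2512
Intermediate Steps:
Y = 28 (Y = 7*4 = 28)
o(10) + Y*(-90) = 8 + 28*(-90) = 8 - 2520 = -2512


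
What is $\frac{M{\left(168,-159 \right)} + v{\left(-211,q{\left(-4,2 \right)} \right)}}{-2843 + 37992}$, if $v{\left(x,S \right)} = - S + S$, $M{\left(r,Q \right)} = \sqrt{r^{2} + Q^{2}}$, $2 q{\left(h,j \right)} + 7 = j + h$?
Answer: $\frac{3 \sqrt{5945}}{35149} \approx 0.0065809$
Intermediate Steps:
$q{\left(h,j \right)} = - \frac{7}{2} + \frac{h}{2} + \frac{j}{2}$ ($q{\left(h,j \right)} = - \frac{7}{2} + \frac{j + h}{2} = - \frac{7}{2} + \frac{h + j}{2} = - \frac{7}{2} + \left(\frac{h}{2} + \frac{j}{2}\right) = - \frac{7}{2} + \frac{h}{2} + \frac{j}{2}$)
$M{\left(r,Q \right)} = \sqrt{Q^{2} + r^{2}}$
$v{\left(x,S \right)} = 0$
$\frac{M{\left(168,-159 \right)} + v{\left(-211,q{\left(-4,2 \right)} \right)}}{-2843 + 37992} = \frac{\sqrt{\left(-159\right)^{2} + 168^{2}} + 0}{-2843 + 37992} = \frac{\sqrt{25281 + 28224} + 0}{35149} = \left(\sqrt{53505} + 0\right) \frac{1}{35149} = \left(3 \sqrt{5945} + 0\right) \frac{1}{35149} = 3 \sqrt{5945} \cdot \frac{1}{35149} = \frac{3 \sqrt{5945}}{35149}$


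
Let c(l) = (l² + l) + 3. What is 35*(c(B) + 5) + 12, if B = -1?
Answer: 292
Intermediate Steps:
c(l) = 3 + l + l² (c(l) = (l + l²) + 3 = 3 + l + l²)
35*(c(B) + 5) + 12 = 35*((3 - 1 + (-1)²) + 5) + 12 = 35*((3 - 1 + 1) + 5) + 12 = 35*(3 + 5) + 12 = 35*8 + 12 = 280 + 12 = 292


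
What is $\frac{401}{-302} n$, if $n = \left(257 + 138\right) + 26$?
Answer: $- \frac{168821}{302} \approx -559.01$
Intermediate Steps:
$n = 421$ ($n = 395 + 26 = 421$)
$\frac{401}{-302} n = \frac{401}{-302} \cdot 421 = 401 \left(- \frac{1}{302}\right) 421 = \left(- \frac{401}{302}\right) 421 = - \frac{168821}{302}$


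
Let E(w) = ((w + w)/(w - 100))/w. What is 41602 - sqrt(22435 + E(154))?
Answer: 41602 - sqrt(1817238)/9 ≈ 41452.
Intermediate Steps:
E(w) = 2/(-100 + w) (E(w) = ((2*w)/(-100 + w))/w = (2*w/(-100 + w))/w = 2/(-100 + w))
41602 - sqrt(22435 + E(154)) = 41602 - sqrt(22435 + 2/(-100 + 154)) = 41602 - sqrt(22435 + 2/54) = 41602 - sqrt(22435 + 2*(1/54)) = 41602 - sqrt(22435 + 1/27) = 41602 - sqrt(605746/27) = 41602 - sqrt(1817238)/9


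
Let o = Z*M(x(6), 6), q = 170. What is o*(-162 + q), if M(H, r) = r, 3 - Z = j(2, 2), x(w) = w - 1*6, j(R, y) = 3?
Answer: 0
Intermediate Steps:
x(w) = -6 + w (x(w) = w - 6 = -6 + w)
Z = 0 (Z = 3 - 1*3 = 3 - 3 = 0)
o = 0 (o = 0*6 = 0)
o*(-162 + q) = 0*(-162 + 170) = 0*8 = 0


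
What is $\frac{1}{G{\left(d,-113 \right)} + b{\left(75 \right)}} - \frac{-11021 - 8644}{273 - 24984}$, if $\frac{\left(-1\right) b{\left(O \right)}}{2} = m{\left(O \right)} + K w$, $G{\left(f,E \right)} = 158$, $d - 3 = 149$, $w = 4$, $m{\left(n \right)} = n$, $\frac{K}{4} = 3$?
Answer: $- \frac{585077}{724856} \approx -0.80716$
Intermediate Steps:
$K = 12$ ($K = 4 \cdot 3 = 12$)
$d = 152$ ($d = 3 + 149 = 152$)
$b{\left(O \right)} = -96 - 2 O$ ($b{\left(O \right)} = - 2 \left(O + 12 \cdot 4\right) = - 2 \left(O + 48\right) = - 2 \left(48 + O\right) = -96 - 2 O$)
$\frac{1}{G{\left(d,-113 \right)} + b{\left(75 \right)}} - \frac{-11021 - 8644}{273 - 24984} = \frac{1}{158 - 246} - \frac{-11021 - 8644}{273 - 24984} = \frac{1}{158 - 246} - - \frac{19665}{-24711} = \frac{1}{158 - 246} - \left(-19665\right) \left(- \frac{1}{24711}\right) = \frac{1}{-88} - \frac{6555}{8237} = - \frac{1}{88} - \frac{6555}{8237} = - \frac{585077}{724856}$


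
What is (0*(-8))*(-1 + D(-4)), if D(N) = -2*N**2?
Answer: 0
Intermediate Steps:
(0*(-8))*(-1 + D(-4)) = (0*(-8))*(-1 - 2*(-4)**2) = 0*(-1 - 2*16) = 0*(-1 - 32) = 0*(-33) = 0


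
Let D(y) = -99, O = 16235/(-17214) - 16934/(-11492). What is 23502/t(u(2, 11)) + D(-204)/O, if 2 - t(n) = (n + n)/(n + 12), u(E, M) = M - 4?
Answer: 966351499655/52464628 ≈ 18419.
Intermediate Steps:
u(E, M) = -4 + M
t(n) = 2 - 2*n/(12 + n) (t(n) = 2 - (n + n)/(n + 12) = 2 - 2*n/(12 + n))
O = 13116157/24727911 (O = 16235*(-1/17214) - 16934*(-1/11492) = -16235/17214 + 8467/5746 = 13116157/24727911 ≈ 0.53042)
23502/t(u(2, 11)) + D(-204)/O = 23502/((24/(12 + (-4 + 11)))) - 99/13116157/24727911 = 23502/((24/(12 + 7))) - 99*24727911/13116157 = 23502/((24/19)) - 2448063189/13116157 = 23502/((24*(1/19))) - 2448063189/13116157 = 23502/(24/19) - 2448063189/13116157 = 23502*(19/24) - 2448063189/13116157 = 74423/4 - 2448063189/13116157 = 966351499655/52464628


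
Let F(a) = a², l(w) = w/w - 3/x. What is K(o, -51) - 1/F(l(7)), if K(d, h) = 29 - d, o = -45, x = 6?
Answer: 70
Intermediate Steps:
l(w) = ½ (l(w) = w/w - 3/6 = 1 - 3*⅙ = 1 - ½ = ½)
K(o, -51) - 1/F(l(7)) = (29 - 1*(-45)) - 1/((½)²) = (29 + 45) - 1/¼ = 74 - 1*4 = 74 - 4 = 70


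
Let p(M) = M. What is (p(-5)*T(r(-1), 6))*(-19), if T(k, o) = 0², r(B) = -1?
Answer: 0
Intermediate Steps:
T(k, o) = 0
(p(-5)*T(r(-1), 6))*(-19) = -5*0*(-19) = 0*(-19) = 0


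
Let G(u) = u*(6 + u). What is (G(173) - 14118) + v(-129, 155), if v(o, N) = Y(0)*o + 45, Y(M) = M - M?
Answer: 16894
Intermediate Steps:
Y(M) = 0
v(o, N) = 45 (v(o, N) = 0*o + 45 = 0 + 45 = 45)
(G(173) - 14118) + v(-129, 155) = (173*(6 + 173) - 14118) + 45 = (173*179 - 14118) + 45 = (30967 - 14118) + 45 = 16849 + 45 = 16894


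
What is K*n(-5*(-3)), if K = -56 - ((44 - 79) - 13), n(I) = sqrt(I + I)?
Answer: -8*sqrt(30) ≈ -43.818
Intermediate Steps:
n(I) = sqrt(2)*sqrt(I) (n(I) = sqrt(2*I) = sqrt(2)*sqrt(I))
K = -8 (K = -56 - (-35 - 13) = -56 - 1*(-48) = -56 + 48 = -8)
K*n(-5*(-3)) = -8*sqrt(2)*sqrt(-5*(-3)) = -8*sqrt(2)*sqrt(15) = -8*sqrt(30)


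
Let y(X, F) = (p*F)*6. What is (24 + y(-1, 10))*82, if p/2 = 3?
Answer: 31488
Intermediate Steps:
p = 6 (p = 2*3 = 6)
y(X, F) = 36*F (y(X, F) = (6*F)*6 = 36*F)
(24 + y(-1, 10))*82 = (24 + 36*10)*82 = (24 + 360)*82 = 384*82 = 31488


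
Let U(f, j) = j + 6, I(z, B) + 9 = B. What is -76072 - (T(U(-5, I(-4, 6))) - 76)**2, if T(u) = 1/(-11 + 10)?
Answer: -82001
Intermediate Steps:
I(z, B) = -9 + B
U(f, j) = 6 + j
T(u) = -1 (T(u) = 1/(-1) = -1)
-76072 - (T(U(-5, I(-4, 6))) - 76)**2 = -76072 - (-1 - 76)**2 = -76072 - 1*(-77)**2 = -76072 - 1*5929 = -76072 - 5929 = -82001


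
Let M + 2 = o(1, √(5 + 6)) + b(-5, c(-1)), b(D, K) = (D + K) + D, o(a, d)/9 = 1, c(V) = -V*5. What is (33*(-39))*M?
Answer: -2574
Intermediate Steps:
c(V) = -5*V
o(a, d) = 9 (o(a, d) = 9*1 = 9)
b(D, K) = K + 2*D
M = 2 (M = -2 + (9 + (-5*(-1) + 2*(-5))) = -2 + (9 + (5 - 10)) = -2 + (9 - 5) = -2 + 4 = 2)
(33*(-39))*M = (33*(-39))*2 = -1287*2 = -2574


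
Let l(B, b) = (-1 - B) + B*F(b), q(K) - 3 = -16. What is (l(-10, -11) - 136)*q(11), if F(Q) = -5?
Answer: 1001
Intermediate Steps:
q(K) = -13 (q(K) = 3 - 16 = -13)
l(B, b) = -1 - 6*B (l(B, b) = (-1 - B) + B*(-5) = (-1 - B) - 5*B = -1 - 6*B)
(l(-10, -11) - 136)*q(11) = ((-1 - 6*(-10)) - 136)*(-13) = ((-1 + 60) - 136)*(-13) = (59 - 136)*(-13) = -77*(-13) = 1001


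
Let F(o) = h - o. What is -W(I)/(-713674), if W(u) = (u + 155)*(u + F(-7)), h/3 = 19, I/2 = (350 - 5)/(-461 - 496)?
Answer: 496726995/36312089957 ≈ 0.013679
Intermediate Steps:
I = -230/319 (I = 2*((350 - 5)/(-461 - 496)) = 2*(345/(-957)) = 2*(345*(-1/957)) = 2*(-115/319) = -230/319 ≈ -0.72100)
h = 57 (h = 3*19 = 57)
F(o) = 57 - o
W(u) = (64 + u)*(155 + u) (W(u) = (u + 155)*(u + (57 - 1*(-7))) = (155 + u)*(u + (57 + 7)) = (155 + u)*(u + 64) = (155 + u)*(64 + u) = (64 + u)*(155 + u))
-W(I)/(-713674) = -(9920 + (-230/319)² + 219*(-230/319))/(-713674) = -(9920 + 52900/101761 - 50370/319)*(-1/713674) = -1*993453990/101761*(-1/713674) = -993453990/101761*(-1/713674) = 496726995/36312089957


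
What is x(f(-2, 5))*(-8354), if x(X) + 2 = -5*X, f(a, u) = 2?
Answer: 100248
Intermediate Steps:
x(X) = -2 - 5*X
x(f(-2, 5))*(-8354) = (-2 - 5*2)*(-8354) = (-2 - 10)*(-8354) = -12*(-8354) = 100248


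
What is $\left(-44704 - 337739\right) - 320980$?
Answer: $-703423$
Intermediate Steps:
$\left(-44704 - 337739\right) - 320980 = -382443 - 320980 = -703423$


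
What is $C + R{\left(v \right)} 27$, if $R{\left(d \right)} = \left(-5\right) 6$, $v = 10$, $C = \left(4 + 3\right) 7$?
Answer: $-761$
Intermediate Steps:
$C = 49$ ($C = 7 \cdot 7 = 49$)
$R{\left(d \right)} = -30$
$C + R{\left(v \right)} 27 = 49 - 810 = -761$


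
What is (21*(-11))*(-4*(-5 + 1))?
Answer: -3696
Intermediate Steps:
(21*(-11))*(-4*(-5 + 1)) = -(-924)*(-4) = -231*16 = -3696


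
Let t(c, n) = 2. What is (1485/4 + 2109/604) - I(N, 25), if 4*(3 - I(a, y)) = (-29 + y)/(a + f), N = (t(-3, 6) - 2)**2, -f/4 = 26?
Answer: 5837983/15704 ≈ 371.75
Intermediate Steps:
f = -104 (f = -4*26 = -104)
N = 0 (N = (2 - 2)**2 = 0**2 = 0)
I(a, y) = 3 - (-29 + y)/(4*(-104 + a)) (I(a, y) = 3 - (-29 + y)/(4*(a - 104)) = 3 - (-29 + y)/(4*(-104 + a)))
(1485/4 + 2109/604) - I(N, 25) = (1485/4 + 2109/604) - (-1219 - 1*25 + 12*0)/(4*(-104 + 0)) = (1485*(1/4) + 2109*(1/604)) - (-1219 - 25 + 0)/(4*(-104)) = (1485/4 + 2109/604) - (-1)*(-1244)/(4*104) = 56586/151 - 1*311/104 = 56586/151 - 311/104 = 5837983/15704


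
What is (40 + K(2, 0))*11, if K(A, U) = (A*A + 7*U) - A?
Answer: 462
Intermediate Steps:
K(A, U) = A² - A + 7*U (K(A, U) = (A² + 7*U) - A = A² - A + 7*U)
(40 + K(2, 0))*11 = (40 + (2² - 1*2 + 7*0))*11 = (40 + (4 - 2 + 0))*11 = (40 + 2)*11 = 42*11 = 462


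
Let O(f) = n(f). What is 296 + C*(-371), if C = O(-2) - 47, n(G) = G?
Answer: 18475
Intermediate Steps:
O(f) = f
C = -49 (C = -2 - 47 = -49)
296 + C*(-371) = 296 - 49*(-371) = 296 + 18179 = 18475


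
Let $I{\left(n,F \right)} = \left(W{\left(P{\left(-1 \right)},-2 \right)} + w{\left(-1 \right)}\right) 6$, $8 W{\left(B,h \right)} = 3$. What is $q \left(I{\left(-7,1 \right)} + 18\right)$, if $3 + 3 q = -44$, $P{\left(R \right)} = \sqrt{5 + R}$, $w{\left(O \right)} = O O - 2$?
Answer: $- \frac{893}{4} \approx -223.25$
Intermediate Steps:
$w{\left(O \right)} = -2 + O^{2}$ ($w{\left(O \right)} = O^{2} - 2 = -2 + O^{2}$)
$q = - \frac{47}{3}$ ($q = -1 + \frac{1}{3} \left(-44\right) = -1 - \frac{44}{3} = - \frac{47}{3} \approx -15.667$)
$W{\left(B,h \right)} = \frac{3}{8}$ ($W{\left(B,h \right)} = \frac{1}{8} \cdot 3 = \frac{3}{8}$)
$I{\left(n,F \right)} = - \frac{15}{4}$ ($I{\left(n,F \right)} = \left(\frac{3}{8} - \left(2 - \left(-1\right)^{2}\right)\right) 6 = \left(\frac{3}{8} + \left(-2 + 1\right)\right) 6 = \left(\frac{3}{8} - 1\right) 6 = \left(- \frac{5}{8}\right) 6 = - \frac{15}{4}$)
$q \left(I{\left(-7,1 \right)} + 18\right) = - \frac{47 \left(- \frac{15}{4} + 18\right)}{3} = \left(- \frac{47}{3}\right) \frac{57}{4} = - \frac{893}{4}$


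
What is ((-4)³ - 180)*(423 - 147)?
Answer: -67344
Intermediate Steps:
((-4)³ - 180)*(423 - 147) = (-64 - 180)*276 = -244*276 = -67344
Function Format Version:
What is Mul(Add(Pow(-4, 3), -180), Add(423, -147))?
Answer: -67344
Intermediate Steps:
Mul(Add(Pow(-4, 3), -180), Add(423, -147)) = Mul(Add(-64, -180), 276) = Mul(-244, 276) = -67344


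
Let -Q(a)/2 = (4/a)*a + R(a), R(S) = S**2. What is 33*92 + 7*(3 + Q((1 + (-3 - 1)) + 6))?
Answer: 2875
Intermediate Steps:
Q(a) = -8 - 2*a**2 (Q(a) = -2*((4/a)*a + a**2) = -2*(4 + a**2) = -8 - 2*a**2)
33*92 + 7*(3 + Q((1 + (-3 - 1)) + 6)) = 33*92 + 7*(3 + (-8 - 2*((1 + (-3 - 1)) + 6)**2)) = 3036 + 7*(3 + (-8 - 2*((1 - 4) + 6)**2)) = 3036 + 7*(3 + (-8 - 2*(-3 + 6)**2)) = 3036 + 7*(3 + (-8 - 2*3**2)) = 3036 + 7*(3 + (-8 - 2*9)) = 3036 + 7*(3 + (-8 - 18)) = 3036 + 7*(3 - 26) = 3036 + 7*(-23) = 3036 - 161 = 2875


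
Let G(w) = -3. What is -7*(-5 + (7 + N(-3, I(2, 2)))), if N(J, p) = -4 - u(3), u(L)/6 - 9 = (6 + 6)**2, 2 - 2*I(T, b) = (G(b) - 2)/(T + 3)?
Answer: 6440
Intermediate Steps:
I(T, b) = 1 + 5/(2*(3 + T)) (I(T, b) = 1 - (-3 - 2)/(2*(T + 3)) = 1 - (-5)/(2*(3 + T)) = 1 + 5/(2*(3 + T)))
u(L) = 918 (u(L) = 54 + 6*(6 + 6)**2 = 54 + 6*12**2 = 54 + 6*144 = 54 + 864 = 918)
N(J, p) = -922 (N(J, p) = -4 - 1*918 = -4 - 918 = -922)
-7*(-5 + (7 + N(-3, I(2, 2)))) = -7*(-5 + (7 - 922)) = -7*(-5 - 915) = -7*(-920) = 6440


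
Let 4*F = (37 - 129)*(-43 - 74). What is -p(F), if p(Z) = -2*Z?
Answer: 5382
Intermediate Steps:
F = 2691 (F = ((37 - 129)*(-43 - 74))/4 = (-92*(-117))/4 = (¼)*10764 = 2691)
-p(F) = -(-2)*2691 = -1*(-5382) = 5382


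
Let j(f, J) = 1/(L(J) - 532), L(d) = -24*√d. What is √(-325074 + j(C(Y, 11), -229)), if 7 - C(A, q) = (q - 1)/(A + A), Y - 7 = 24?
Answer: √((172939369 + 7801776*I*√229)/(-133 - 6*I*√229))/2 ≈ 7.676e-7 + 570.15*I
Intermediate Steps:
Y = 31 (Y = 7 + 24 = 31)
C(A, q) = 7 - (-1 + q)/(2*A) (C(A, q) = 7 - (q - 1)/(A + A) = 7 - (-1 + q)/(2*A))
j(f, J) = 1/(-532 - 24*√J) (j(f, J) = 1/(-24*√J - 532) = 1/(-532 - 24*√J))
√(-325074 + j(C(Y, 11), -229)) = √(-325074 - 1/(532 + 24*√(-229))) = √(-325074 - 1/(532 + 24*(I*√229))) = √(-325074 - 1/(532 + 24*I*√229))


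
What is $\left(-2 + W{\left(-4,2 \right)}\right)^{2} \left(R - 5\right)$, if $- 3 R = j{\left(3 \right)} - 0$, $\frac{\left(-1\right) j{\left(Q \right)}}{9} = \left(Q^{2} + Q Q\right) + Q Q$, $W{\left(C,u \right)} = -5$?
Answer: $3724$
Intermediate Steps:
$j{\left(Q \right)} = - 27 Q^{2}$ ($j{\left(Q \right)} = - 9 \left(\left(Q^{2} + Q Q\right) + Q Q\right) = - 9 \left(\left(Q^{2} + Q^{2}\right) + Q^{2}\right) = - 9 \left(2 Q^{2} + Q^{2}\right) = - 9 \cdot 3 Q^{2} = - 27 Q^{2}$)
$R = 81$ ($R = - \frac{- 27 \cdot 3^{2} - 0}{3} = - \frac{\left(-27\right) 9 + 0}{3} = - \frac{-243 + 0}{3} = \left(- \frac{1}{3}\right) \left(-243\right) = 81$)
$\left(-2 + W{\left(-4,2 \right)}\right)^{2} \left(R - 5\right) = \left(-2 - 5\right)^{2} \left(81 - 5\right) = \left(-7\right)^{2} \cdot 76 = 49 \cdot 76 = 3724$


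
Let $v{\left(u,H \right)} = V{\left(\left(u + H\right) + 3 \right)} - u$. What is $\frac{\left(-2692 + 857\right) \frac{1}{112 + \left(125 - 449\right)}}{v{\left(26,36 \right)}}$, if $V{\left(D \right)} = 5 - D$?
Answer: $- \frac{1835}{18232} \approx -0.10065$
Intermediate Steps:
$v{\left(u,H \right)} = 2 - H - 2 u$ ($v{\left(u,H \right)} = \left(5 - \left(\left(u + H\right) + 3\right)\right) - u = \left(5 - \left(\left(H + u\right) + 3\right)\right) - u = \left(5 - \left(3 + H + u\right)\right) - u = \left(2 - H - u\right) - u = 2 - H - 2 u$)
$\frac{\left(-2692 + 857\right) \frac{1}{112 + \left(125 - 449\right)}}{v{\left(26,36 \right)}} = \frac{\left(-2692 + 857\right) \frac{1}{112 + \left(125 - 449\right)}}{2 - 36 - 52} = \frac{\left(-1835\right) \frac{1}{112 - 324}}{2 - 36 - 52} = \frac{\left(-1835\right) \frac{1}{-212}}{-86} = \left(-1835\right) \left(- \frac{1}{212}\right) \left(- \frac{1}{86}\right) = \frac{1835}{212} \left(- \frac{1}{86}\right) = - \frac{1835}{18232}$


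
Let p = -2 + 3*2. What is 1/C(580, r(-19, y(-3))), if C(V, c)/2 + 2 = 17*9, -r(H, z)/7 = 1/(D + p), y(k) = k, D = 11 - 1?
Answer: 1/302 ≈ 0.0033113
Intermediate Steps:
p = 4 (p = -2 + 6 = 4)
D = 10
r(H, z) = -½ (r(H, z) = -7/(10 + 4) = -7/14 = -7*1/14 = -½)
C(V, c) = 302 (C(V, c) = -4 + 2*(17*9) = -4 + 2*153 = -4 + 306 = 302)
1/C(580, r(-19, y(-3))) = 1/302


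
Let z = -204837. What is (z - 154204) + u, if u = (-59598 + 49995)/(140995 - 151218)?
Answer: -3670466540/10223 ≈ -3.5904e+5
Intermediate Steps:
u = 9603/10223 (u = -9603/(-10223) = -9603*(-1/10223) = 9603/10223 ≈ 0.93935)
(z - 154204) + u = (-204837 - 154204) + 9603/10223 = -359041 + 9603/10223 = -3670466540/10223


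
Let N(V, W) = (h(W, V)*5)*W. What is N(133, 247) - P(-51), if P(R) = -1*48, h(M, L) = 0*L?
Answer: 48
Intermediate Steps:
h(M, L) = 0
N(V, W) = 0 (N(V, W) = (0*5)*W = 0*W = 0)
P(R) = -48
N(133, 247) - P(-51) = 0 - 1*(-48) = 0 + 48 = 48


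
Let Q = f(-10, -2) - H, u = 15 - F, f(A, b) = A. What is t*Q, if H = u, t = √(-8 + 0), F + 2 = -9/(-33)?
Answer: -588*I*√2/11 ≈ -75.596*I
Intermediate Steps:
F = -19/11 (F = -2 - 9/(-33) = -2 - 9*(-1/33) = -2 + 3/11 = -19/11 ≈ -1.7273)
t = 2*I*√2 (t = √(-8) = 2*I*√2 ≈ 2.8284*I)
u = 184/11 (u = 15 - 1*(-19/11) = 15 + 19/11 = 184/11 ≈ 16.727)
H = 184/11 ≈ 16.727
Q = -294/11 (Q = -10 - 1*184/11 = -10 - 184/11 = -294/11 ≈ -26.727)
t*Q = (2*I*√2)*(-294/11) = -588*I*√2/11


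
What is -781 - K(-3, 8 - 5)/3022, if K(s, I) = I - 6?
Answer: -2360179/3022 ≈ -781.00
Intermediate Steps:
K(s, I) = -6 + I
-781 - K(-3, 8 - 5)/3022 = -781 - (-6 + (8 - 5))/3022 = -781 - (-6 + 3)/3022 = -781 - (-3)/3022 = -781 - 1*(-3/3022) = -781 + 3/3022 = -2360179/3022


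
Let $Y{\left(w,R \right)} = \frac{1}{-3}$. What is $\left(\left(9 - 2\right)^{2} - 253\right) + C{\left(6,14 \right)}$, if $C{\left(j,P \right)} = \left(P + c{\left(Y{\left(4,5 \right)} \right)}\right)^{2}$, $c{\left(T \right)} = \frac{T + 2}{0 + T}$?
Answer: $-123$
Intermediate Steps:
$Y{\left(w,R \right)} = - \frac{1}{3}$
$c{\left(T \right)} = \frac{2 + T}{T}$
$C{\left(j,P \right)} = \left(-5 + P\right)^{2}$ ($C{\left(j,P \right)} = \left(P + \frac{2 - \frac{1}{3}}{- \frac{1}{3}}\right)^{2} = \left(P - 5\right)^{2} = \left(-5 + P\right)^{2}$)
$\left(\left(9 - 2\right)^{2} - 253\right) + C{\left(6,14 \right)} = \left(\left(9 - 2\right)^{2} - 253\right) + \left(-5 + 14\right)^{2} = \left(7^{2} - 253\right) + 9^{2} = \left(49 - 253\right) + 81 = -204 + 81 = -123$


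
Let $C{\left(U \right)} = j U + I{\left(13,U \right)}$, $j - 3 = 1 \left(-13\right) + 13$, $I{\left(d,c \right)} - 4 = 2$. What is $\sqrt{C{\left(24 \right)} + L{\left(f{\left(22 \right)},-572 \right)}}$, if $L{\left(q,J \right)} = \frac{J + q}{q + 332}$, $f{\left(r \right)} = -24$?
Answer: $\frac{\sqrt{450989}}{77} \approx 8.7215$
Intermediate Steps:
$I{\left(d,c \right)} = 6$ ($I{\left(d,c \right)} = 4 + 2 = 6$)
$j = 3$ ($j = 3 + \left(1 \left(-13\right) + 13\right) = 3 + \left(-13 + 13\right) = 3 + 0 = 3$)
$C{\left(U \right)} = 6 + 3 U$ ($C{\left(U \right)} = 3 U + 6 = 6 + 3 U$)
$L{\left(q,J \right)} = \frac{J + q}{332 + q}$
$\sqrt{C{\left(24 \right)} + L{\left(f{\left(22 \right)},-572 \right)}} = \sqrt{\left(6 + 3 \cdot 24\right) + \frac{-572 - 24}{332 - 24}} = \sqrt{\left(6 + 72\right) + \frac{1}{308} \left(-596\right)} = \sqrt{78 + \frac{1}{308} \left(-596\right)} = \sqrt{78 - \frac{149}{77}} = \sqrt{\frac{5857}{77}} = \frac{\sqrt{450989}}{77}$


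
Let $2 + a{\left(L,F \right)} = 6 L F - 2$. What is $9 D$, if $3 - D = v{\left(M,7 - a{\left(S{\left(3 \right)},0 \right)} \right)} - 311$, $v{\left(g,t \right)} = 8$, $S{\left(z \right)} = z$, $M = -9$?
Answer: $2754$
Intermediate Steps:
$a{\left(L,F \right)} = -4 + 6 F L$ ($a{\left(L,F \right)} = -2 + \left(6 L F - 2\right) = -2 + \left(6 F L - 2\right) = -2 + \left(-2 + 6 F L\right) = -4 + 6 F L$)
$D = 306$ ($D = 3 - \left(8 - 311\right) = 3 - -303 = 3 + 303 = 306$)
$9 D = 9 \cdot 306 = 2754$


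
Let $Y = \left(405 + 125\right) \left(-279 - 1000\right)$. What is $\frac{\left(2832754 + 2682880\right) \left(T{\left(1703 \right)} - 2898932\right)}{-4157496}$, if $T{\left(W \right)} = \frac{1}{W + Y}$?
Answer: $\frac{5405768510078792965}{1405580798916} \approx 3.8459 \cdot 10^{6}$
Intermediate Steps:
$Y = -677870$ ($Y = 530 \left(-1279\right) = -677870$)
$T{\left(W \right)} = \frac{1}{-677870 + W}$ ($T{\left(W \right)} = \frac{1}{W - 677870} = \frac{1}{-677870 + W}$)
$\frac{\left(2832754 + 2682880\right) \left(T{\left(1703 \right)} - 2898932\right)}{-4157496} = \frac{\left(2832754 + 2682880\right) \left(\frac{1}{-677870 + 1703} - 2898932\right)}{-4157496} = 5515634 \left(\frac{1}{-676167} - 2898932\right) \left(- \frac{1}{4157496}\right) = 5515634 \left(- \frac{1}{676167} - 2898932\right) \left(- \frac{1}{4157496}\right) = 5515634 \left(- \frac{1960162153645}{676167}\right) \left(- \frac{1}{4157496}\right) = \left(- \frac{10811537020157585930}{676167}\right) \left(- \frac{1}{4157496}\right) = \frac{5405768510078792965}{1405580798916}$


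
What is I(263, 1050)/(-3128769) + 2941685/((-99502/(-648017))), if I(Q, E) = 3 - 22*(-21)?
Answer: 1988084367675886525/103772924346 ≈ 1.9158e+7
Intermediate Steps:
I(Q, E) = 465 (I(Q, E) = 3 + 462 = 465)
I(263, 1050)/(-3128769) + 2941685/((-99502/(-648017))) = 465/(-3128769) + 2941685/((-99502/(-648017))) = 465*(-1/3128769) + 2941685/((-99502*(-1/648017))) = -155/1042923 + 2941685/(99502/648017) = -155/1042923 + 2941685*(648017/99502) = -155/1042923 + 1906261888645/99502 = 1988084367675886525/103772924346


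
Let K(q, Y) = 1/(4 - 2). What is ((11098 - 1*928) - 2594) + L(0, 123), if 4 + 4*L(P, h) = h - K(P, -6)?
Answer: 60845/8 ≈ 7605.6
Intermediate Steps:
K(q, Y) = ½ (K(q, Y) = 1/2 = ½)
L(P, h) = -9/8 + h/4 (L(P, h) = -1 + (h - 1*½)/4 = -1 + (h - ½)/4 = -1 + (-½ + h)/4 = -1 + (-⅛ + h/4) = -9/8 + h/4)
((11098 - 1*928) - 2594) + L(0, 123) = ((11098 - 1*928) - 2594) + (-9/8 + (¼)*123) = ((11098 - 928) - 2594) + (-9/8 + 123/4) = (10170 - 2594) + 237/8 = 7576 + 237/8 = 60845/8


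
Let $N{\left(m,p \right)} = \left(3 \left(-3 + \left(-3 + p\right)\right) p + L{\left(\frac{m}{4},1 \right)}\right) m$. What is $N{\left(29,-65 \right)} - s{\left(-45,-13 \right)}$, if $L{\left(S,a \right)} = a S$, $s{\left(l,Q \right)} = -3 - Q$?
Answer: $\frac{1606821}{4} \approx 4.0171 \cdot 10^{5}$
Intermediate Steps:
$L{\left(S,a \right)} = S a$
$N{\left(m,p \right)} = m \left(\frac{m}{4} + p \left(-18 + 3 p\right)\right)$ ($N{\left(m,p \right)} = \left(3 \left(-3 + \left(-3 + p\right)\right) p + \frac{m}{4} \cdot 1\right) m = \left(3 \left(-6 + p\right) p + m \frac{1}{4} \cdot 1\right) m = \left(\left(-18 + 3 p\right) p + \frac{m}{4} \cdot 1\right) m = \left(p \left(-18 + 3 p\right) + \frac{m}{4}\right) m = \left(\frac{m}{4} + p \left(-18 + 3 p\right)\right) m = m \left(\frac{m}{4} + p \left(-18 + 3 p\right)\right)$)
$N{\left(29,-65 \right)} - s{\left(-45,-13 \right)} = \frac{1}{4} \cdot 29 \left(29 - -4680 + 12 \left(-65\right)^{2}\right) - \left(-3 - -13\right) = \frac{1}{4} \cdot 29 \left(29 + 4680 + 12 \cdot 4225\right) - \left(-3 + 13\right) = \frac{1}{4} \cdot 29 \left(29 + 4680 + 50700\right) - 10 = \frac{1}{4} \cdot 29 \cdot 55409 - 10 = \frac{1606861}{4} - 10 = \frac{1606821}{4}$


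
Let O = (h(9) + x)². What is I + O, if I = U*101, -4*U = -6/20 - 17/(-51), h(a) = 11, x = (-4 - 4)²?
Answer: 674899/120 ≈ 5624.2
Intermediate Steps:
x = 64 (x = (-8)² = 64)
U = -1/120 (U = -(-6/20 - 17/(-51))/4 = -(-6*1/20 - 17*(-1/51))/4 = -(-3/10 + ⅓)/4 = -¼*1/30 = -1/120 ≈ -0.0083333)
O = 5625 (O = (11 + 64)² = 75² = 5625)
I = -101/120 (I = -1/120*101 = -101/120 ≈ -0.84167)
I + O = -101/120 + 5625 = 674899/120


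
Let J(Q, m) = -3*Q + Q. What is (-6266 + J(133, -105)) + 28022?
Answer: 21490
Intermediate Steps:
J(Q, m) = -2*Q
(-6266 + J(133, -105)) + 28022 = (-6266 - 2*133) + 28022 = (-6266 - 266) + 28022 = -6532 + 28022 = 21490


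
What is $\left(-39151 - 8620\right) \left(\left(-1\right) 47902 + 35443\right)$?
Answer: $595178889$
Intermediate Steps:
$\left(-39151 - 8620\right) \left(\left(-1\right) 47902 + 35443\right) = - 47771 \left(-47902 + 35443\right) = \left(-47771\right) \left(-12459\right) = 595178889$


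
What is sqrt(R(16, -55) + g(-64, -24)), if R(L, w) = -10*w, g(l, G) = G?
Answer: sqrt(526) ≈ 22.935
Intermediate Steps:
sqrt(R(16, -55) + g(-64, -24)) = sqrt(-10*(-55) - 24) = sqrt(550 - 24) = sqrt(526)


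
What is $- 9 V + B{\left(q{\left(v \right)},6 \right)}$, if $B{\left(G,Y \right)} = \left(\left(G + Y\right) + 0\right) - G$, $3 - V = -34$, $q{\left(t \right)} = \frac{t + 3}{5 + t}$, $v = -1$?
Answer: $-327$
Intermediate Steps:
$q{\left(t \right)} = \frac{3 + t}{5 + t}$
$V = 37$ ($V = 3 - -34 = 3 + 34 = 37$)
$B{\left(G,Y \right)} = Y$ ($B{\left(G,Y \right)} = \left(G + Y\right) - G = Y$)
$- 9 V + B{\left(q{\left(v \right)},6 \right)} = \left(-9\right) 37 + 6 = -333 + 6 = -327$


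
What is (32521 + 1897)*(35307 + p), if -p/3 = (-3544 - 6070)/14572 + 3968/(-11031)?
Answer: 16279342764337171/13395311 ≈ 1.2153e+9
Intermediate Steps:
p = 81936865/26790622 (p = -3*((-3544 - 6070)/14572 + 3968/(-11031)) = -3*(-9614*1/14572 + 3968*(-1/11031)) = -3*(-4807/7286 - 3968/11031) = -3*(-81936865/80371866) = 81936865/26790622 ≈ 3.0584)
(32521 + 1897)*(35307 + p) = (32521 + 1897)*(35307 + 81936865/26790622) = 34418*(945978427819/26790622) = 16279342764337171/13395311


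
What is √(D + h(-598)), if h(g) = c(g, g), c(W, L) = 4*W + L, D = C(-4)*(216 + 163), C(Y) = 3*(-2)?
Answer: 4*I*√329 ≈ 72.553*I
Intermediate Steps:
C(Y) = -6
D = -2274 (D = -6*(216 + 163) = -6*379 = -2274)
c(W, L) = L + 4*W
h(g) = 5*g (h(g) = g + 4*g = 5*g)
√(D + h(-598)) = √(-2274 + 5*(-598)) = √(-2274 - 2990) = √(-5264) = 4*I*√329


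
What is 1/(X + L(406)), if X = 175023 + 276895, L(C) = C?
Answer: 1/452324 ≈ 2.2108e-6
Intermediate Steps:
X = 451918
1/(X + L(406)) = 1/(451918 + 406) = 1/452324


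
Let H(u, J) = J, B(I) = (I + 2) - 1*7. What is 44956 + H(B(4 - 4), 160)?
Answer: 45116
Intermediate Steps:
B(I) = -5 + I (B(I) = (2 + I) - 7 = -5 + I)
44956 + H(B(4 - 4), 160) = 44956 + 160 = 45116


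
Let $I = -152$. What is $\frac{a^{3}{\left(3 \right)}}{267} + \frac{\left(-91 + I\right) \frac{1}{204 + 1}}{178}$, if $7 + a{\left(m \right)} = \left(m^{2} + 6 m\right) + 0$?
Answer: $\frac{3279271}{109470} \approx 29.956$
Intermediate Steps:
$a{\left(m \right)} = -7 + m^{2} + 6 m$ ($a{\left(m \right)} = -7 + \left(\left(m^{2} + 6 m\right) + 0\right) = -7 + \left(m^{2} + 6 m\right) = -7 + m^{2} + 6 m$)
$\frac{a^{3}{\left(3 \right)}}{267} + \frac{\left(-91 + I\right) \frac{1}{204 + 1}}{178} = \frac{\left(-7 + 3^{2} + 6 \cdot 3\right)^{3}}{267} + \frac{\left(-91 - 152\right) \frac{1}{204 + 1}}{178} = \left(-7 + 9 + 18\right)^{3} \cdot \frac{1}{267} + - \frac{243}{205} \cdot \frac{1}{178} = 20^{3} \cdot \frac{1}{267} + \left(-243\right) \frac{1}{205} \cdot \frac{1}{178} = 8000 \cdot \frac{1}{267} - \frac{243}{36490} = \frac{8000}{267} - \frac{243}{36490} = \frac{3279271}{109470}$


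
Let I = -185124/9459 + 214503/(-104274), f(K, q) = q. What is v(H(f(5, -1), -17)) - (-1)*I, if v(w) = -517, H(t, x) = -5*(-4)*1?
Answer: -19676446625/36530658 ≈ -538.63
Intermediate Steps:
H(t, x) = 20 (H(t, x) = 20*1 = 20)
I = -790096439/36530658 (I = -185124*1/9459 + 214503*(-1/104274) = -61708/3153 - 71501/34758 = -790096439/36530658 ≈ -21.628)
v(H(f(5, -1), -17)) - (-1)*I = -517 - (-1)*(-790096439)/36530658 = -517 - 1*790096439/36530658 = -517 - 790096439/36530658 = -19676446625/36530658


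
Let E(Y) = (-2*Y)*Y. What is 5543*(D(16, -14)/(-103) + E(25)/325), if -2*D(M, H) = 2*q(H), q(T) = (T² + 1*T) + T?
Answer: -16440538/1339 ≈ -12278.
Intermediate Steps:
q(T) = T² + 2*T (q(T) = (T² + T) + T = (T + T²) + T = T² + 2*T)
E(Y) = -2*Y²
D(M, H) = -H*(2 + H)
5543*(D(16, -14)/(-103) + E(25)/325) = 5543*(-1*(-14)*(2 - 14)/(-103) - 2*25²/325) = 5543*(-1*(-14)*(-12)*(-1/103) - 2*625*(1/325)) = 5543*(-168*(-1/103) - 1250*1/325) = 5543*(168/103 - 50/13) = 5543*(-2966/1339) = -16440538/1339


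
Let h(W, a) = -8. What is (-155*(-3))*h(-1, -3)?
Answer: -3720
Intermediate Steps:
(-155*(-3))*h(-1, -3) = -155*(-3)*(-8) = 465*(-8) = -3720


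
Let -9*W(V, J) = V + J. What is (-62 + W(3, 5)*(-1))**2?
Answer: 302500/81 ≈ 3734.6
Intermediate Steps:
W(V, J) = -J/9 - V/9 (W(V, J) = -(V + J)/9 = -(J + V)/9 = -J/9 - V/9)
(-62 + W(3, 5)*(-1))**2 = (-62 + (-1/9*5 - 1/9*3)*(-1))**2 = (-62 + (-5/9 - 1/3)*(-1))**2 = (-62 - 8/9*(-1))**2 = (-62 + 8/9)**2 = (-550/9)**2 = 302500/81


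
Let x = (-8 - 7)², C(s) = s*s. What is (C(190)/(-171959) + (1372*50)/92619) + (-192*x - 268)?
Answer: -692292065712128/15926670621 ≈ -43468.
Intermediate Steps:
C(s) = s²
x = 225 (x = (-15)² = 225)
(C(190)/(-171959) + (1372*50)/92619) + (-192*x - 268) = (190²/(-171959) + (1372*50)/92619) + (-192*225 - 268) = (36100*(-1/171959) + 68600*(1/92619)) + (-43200 - 268) = (-36100/171959 + 68600/92619) - 43468 = 8452841500/15926670621 - 43468 = -692292065712128/15926670621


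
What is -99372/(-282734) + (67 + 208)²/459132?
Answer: 33503311927/64906113444 ≈ 0.51618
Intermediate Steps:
-99372/(-282734) + (67 + 208)²/459132 = -99372*(-1/282734) + 275²*(1/459132) = 49686/141367 + 75625*(1/459132) = 49686/141367 + 75625/459132 = 33503311927/64906113444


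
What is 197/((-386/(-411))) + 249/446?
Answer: 9051849/43039 ≈ 210.32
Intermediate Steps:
197/((-386/(-411))) + 249/446 = 197/((-386*(-1/411))) + 249*(1/446) = 197/(386/411) + 249/446 = 197*(411/386) + 249/446 = 80967/386 + 249/446 = 9051849/43039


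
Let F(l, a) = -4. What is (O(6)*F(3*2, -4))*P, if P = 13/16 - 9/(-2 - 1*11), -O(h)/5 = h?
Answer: 4695/26 ≈ 180.58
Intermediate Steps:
O(h) = -5*h
P = 313/208 (P = 13*(1/16) - 9/(-2 - 11) = 13/16 - 9/(-13) = 13/16 - 9*(-1/13) = 13/16 + 9/13 = 313/208 ≈ 1.5048)
(O(6)*F(3*2, -4))*P = (-5*6*(-4))*(313/208) = -30*(-4)*(313/208) = 120*(313/208) = 4695/26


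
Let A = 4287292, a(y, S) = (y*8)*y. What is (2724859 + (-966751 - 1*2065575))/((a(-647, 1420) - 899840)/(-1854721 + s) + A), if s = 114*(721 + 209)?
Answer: -537667850367/7497189358660 ≈ -0.071716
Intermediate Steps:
a(y, S) = 8*y**2 (a(y, S) = (8*y)*y = 8*y**2)
s = 106020 (s = 114*930 = 106020)
(2724859 + (-966751 - 1*2065575))/((a(-647, 1420) - 899840)/(-1854721 + s) + A) = (2724859 + (-966751 - 1*2065575))/((8*(-647)**2 - 899840)/(-1854721 + 106020) + 4287292) = (2724859 + (-966751 - 2065575))/((8*418609 - 899840)/(-1748701) + 4287292) = (2724859 - 3032326)/((3348872 - 899840)*(-1/1748701) + 4287292) = -307467/(2449032*(-1/1748701) + 4287292) = -307467/(-2449032/1748701 + 4287292) = -307467/7497189358660/1748701 = -307467*1748701/7497189358660 = -537667850367/7497189358660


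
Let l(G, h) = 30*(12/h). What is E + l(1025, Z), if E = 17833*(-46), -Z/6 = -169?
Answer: -138633682/169 ≈ -8.2032e+5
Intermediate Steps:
Z = 1014 (Z = -6*(-169) = 1014)
l(G, h) = 360/h
E = -820318
E + l(1025, Z) = -820318 + 360/1014 = -820318 + 360*(1/1014) = -820318 + 60/169 = -138633682/169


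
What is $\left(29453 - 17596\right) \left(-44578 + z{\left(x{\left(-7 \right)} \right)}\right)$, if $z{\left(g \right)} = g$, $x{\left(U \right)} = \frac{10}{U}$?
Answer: $- \frac{3700047992}{7} \approx -5.2858 \cdot 10^{8}$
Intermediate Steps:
$\left(29453 - 17596\right) \left(-44578 + z{\left(x{\left(-7 \right)} \right)}\right) = \left(29453 - 17596\right) \left(-44578 + \frac{10}{-7}\right) = 11857 \left(-44578 + 10 \left(- \frac{1}{7}\right)\right) = 11857 \left(-44578 - \frac{10}{7}\right) = 11857 \left(- \frac{312056}{7}\right) = - \frac{3700047992}{7}$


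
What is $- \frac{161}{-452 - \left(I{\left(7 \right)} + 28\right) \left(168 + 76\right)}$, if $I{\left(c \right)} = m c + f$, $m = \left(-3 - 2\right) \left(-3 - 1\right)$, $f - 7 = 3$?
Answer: $\frac{7}{1908} \approx 0.0036688$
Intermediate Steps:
$f = 10$ ($f = 7 + 3 = 10$)
$m = 20$ ($m = \left(-5\right) \left(-4\right) = 20$)
$I{\left(c \right)} = 10 + 20 c$ ($I{\left(c \right)} = 20 c + 10 = 10 + 20 c$)
$- \frac{161}{-452 - \left(I{\left(7 \right)} + 28\right) \left(168 + 76\right)} = - \frac{161}{-452 - \left(\left(10 + 20 \cdot 7\right) + 28\right) \left(168 + 76\right)} = - \frac{161}{-452 - \left(\left(10 + 140\right) + 28\right) 244} = - \frac{161}{-452 - \left(150 + 28\right) 244} = - \frac{161}{-452 - 178 \cdot 244} = - \frac{161}{-452 - 43432} = - \frac{161}{-43884} = \left(-161\right) \left(- \frac{1}{43884}\right) = \frac{7}{1908}$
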